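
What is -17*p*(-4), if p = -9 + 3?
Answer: -408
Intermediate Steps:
p = -6
-17*p*(-4) = -17*(-6)*(-4) = 102*(-4) = -408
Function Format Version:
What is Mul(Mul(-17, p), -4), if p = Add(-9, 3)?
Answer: -408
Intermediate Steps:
p = -6
Mul(Mul(-17, p), -4) = Mul(Mul(-17, -6), -4) = Mul(102, -4) = -408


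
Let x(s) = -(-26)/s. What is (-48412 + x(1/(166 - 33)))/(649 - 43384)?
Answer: 6422/6105 ≈ 1.0519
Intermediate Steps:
x(s) = 26/s
(-48412 + x(1/(166 - 33)))/(649 - 43384) = (-48412 + 26/(1/(166 - 33)))/(649 - 43384) = (-48412 + 26/(1/133))/(-42735) = (-48412 + 26/(1/133))*(-1/42735) = (-48412 + 26*133)*(-1/42735) = (-48412 + 3458)*(-1/42735) = -44954*(-1/42735) = 6422/6105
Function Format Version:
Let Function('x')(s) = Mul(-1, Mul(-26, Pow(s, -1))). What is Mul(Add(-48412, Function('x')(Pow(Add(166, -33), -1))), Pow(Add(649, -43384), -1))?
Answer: Rational(6422, 6105) ≈ 1.0519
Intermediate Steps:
Function('x')(s) = Mul(26, Pow(s, -1))
Mul(Add(-48412, Function('x')(Pow(Add(166, -33), -1))), Pow(Add(649, -43384), -1)) = Mul(Add(-48412, Mul(26, Pow(Pow(Add(166, -33), -1), -1))), Pow(Add(649, -43384), -1)) = Mul(Add(-48412, Mul(26, Pow(Pow(133, -1), -1))), Pow(-42735, -1)) = Mul(Add(-48412, Mul(26, Pow(Rational(1, 133), -1))), Rational(-1, 42735)) = Mul(Add(-48412, Mul(26, 133)), Rational(-1, 42735)) = Mul(Add(-48412, 3458), Rational(-1, 42735)) = Mul(-44954, Rational(-1, 42735)) = Rational(6422, 6105)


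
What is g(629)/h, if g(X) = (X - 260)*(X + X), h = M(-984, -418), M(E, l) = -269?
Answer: -464202/269 ≈ -1725.7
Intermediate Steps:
h = -269
g(X) = 2*X*(-260 + X) (g(X) = (-260 + X)*(2*X) = 2*X*(-260 + X))
g(629)/h = (2*629*(-260 + 629))/(-269) = (2*629*369)*(-1/269) = 464202*(-1/269) = -464202/269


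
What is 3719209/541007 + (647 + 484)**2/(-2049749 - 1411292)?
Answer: 12180299781442/1872447408287 ≈ 6.5050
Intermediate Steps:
3719209/541007 + (647 + 484)**2/(-2049749 - 1411292) = 3719209*(1/541007) + 1131**2/(-3461041) = 3719209/541007 + 1279161*(-1/3461041) = 3719209/541007 - 1279161/3461041 = 12180299781442/1872447408287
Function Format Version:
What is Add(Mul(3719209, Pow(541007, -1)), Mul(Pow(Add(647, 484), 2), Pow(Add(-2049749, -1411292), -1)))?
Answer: Rational(12180299781442, 1872447408287) ≈ 6.5050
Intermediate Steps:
Add(Mul(3719209, Pow(541007, -1)), Mul(Pow(Add(647, 484), 2), Pow(Add(-2049749, -1411292), -1))) = Add(Mul(3719209, Rational(1, 541007)), Mul(Pow(1131, 2), Pow(-3461041, -1))) = Add(Rational(3719209, 541007), Mul(1279161, Rational(-1, 3461041))) = Add(Rational(3719209, 541007), Rational(-1279161, 3461041)) = Rational(12180299781442, 1872447408287)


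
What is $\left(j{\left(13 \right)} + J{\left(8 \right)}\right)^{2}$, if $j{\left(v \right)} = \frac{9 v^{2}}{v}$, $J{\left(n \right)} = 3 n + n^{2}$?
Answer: $42025$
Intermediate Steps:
$J{\left(n \right)} = n^{2} + 3 n$
$j{\left(v \right)} = 9 v$
$\left(j{\left(13 \right)} + J{\left(8 \right)}\right)^{2} = \left(9 \cdot 13 + 8 \left(3 + 8\right)\right)^{2} = \left(117 + 8 \cdot 11\right)^{2} = \left(117 + 88\right)^{2} = 205^{2} = 42025$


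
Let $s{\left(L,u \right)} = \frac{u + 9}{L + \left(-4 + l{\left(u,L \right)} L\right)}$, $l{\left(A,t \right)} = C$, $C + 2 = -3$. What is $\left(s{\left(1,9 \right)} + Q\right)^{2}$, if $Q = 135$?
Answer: $\frac{281961}{16} \approx 17623.0$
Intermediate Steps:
$C = -5$ ($C = -2 - 3 = -5$)
$l{\left(A,t \right)} = -5$
$s{\left(L,u \right)} = \frac{9 + u}{-4 - 4 L}$ ($s{\left(L,u \right)} = \frac{u + 9}{L - \left(4 + 5 L\right)} = \frac{9 + u}{-4 - 4 L}$)
$\left(s{\left(1,9 \right)} + Q\right)^{2} = \left(\frac{9 + 9}{4 \left(-1 - 1\right)} + 135\right)^{2} = \left(\frac{1}{4} \frac{1}{-1 - 1} \cdot 18 + 135\right)^{2} = \left(\frac{1}{4} \frac{1}{-2} \cdot 18 + 135\right)^{2} = \left(\frac{1}{4} \left(- \frac{1}{2}\right) 18 + 135\right)^{2} = \left(- \frac{9}{4} + 135\right)^{2} = \left(\frac{531}{4}\right)^{2} = \frac{281961}{16}$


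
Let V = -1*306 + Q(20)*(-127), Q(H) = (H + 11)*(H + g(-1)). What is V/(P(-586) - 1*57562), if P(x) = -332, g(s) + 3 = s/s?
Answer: 11862/9649 ≈ 1.2294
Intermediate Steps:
g(s) = -2 (g(s) = -3 + s/s = -3 + 1 = -2)
Q(H) = (-2 + H)*(11 + H) (Q(H) = (H + 11)*(H - 2) = (11 + H)*(-2 + H) = (-2 + H)*(11 + H))
V = -71172 (V = -1*306 + (-22 + 20² + 9*20)*(-127) = -306 + (-22 + 400 + 180)*(-127) = -306 + 558*(-127) = -306 - 70866 = -71172)
V/(P(-586) - 1*57562) = -71172/(-332 - 1*57562) = -71172/(-332 - 57562) = -71172/(-57894) = -71172*(-1/57894) = 11862/9649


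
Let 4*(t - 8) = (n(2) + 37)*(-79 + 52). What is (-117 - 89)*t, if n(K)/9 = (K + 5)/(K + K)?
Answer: 573607/8 ≈ 71701.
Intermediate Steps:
n(K) = 9*(5 + K)/(2*K) (n(K) = 9*((K + 5)/(K + K)) = 9*((5 + K)/((2*K))) = 9*((5 + K)*(1/(2*K))) = 9*((5 + K)/(2*K)) = 9*(5 + K)/(2*K))
t = -5569/16 (t = 8 + (((9/2)*(5 + 2)/2 + 37)*(-79 + 52))/4 = 8 + (((9/2)*(½)*7 + 37)*(-27))/4 = 8 + ((63/4 + 37)*(-27))/4 = 8 + ((211/4)*(-27))/4 = 8 + (¼)*(-5697/4) = 8 - 5697/16 = -5569/16 ≈ -348.06)
(-117 - 89)*t = (-117 - 89)*(-5569/16) = -206*(-5569/16) = 573607/8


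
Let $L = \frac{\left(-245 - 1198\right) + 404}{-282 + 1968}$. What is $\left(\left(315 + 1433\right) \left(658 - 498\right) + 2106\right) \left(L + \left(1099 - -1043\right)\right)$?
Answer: $\frac{508676283089}{843} \approx 6.0341 \cdot 10^{8}$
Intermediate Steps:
$L = - \frac{1039}{1686}$ ($L = \frac{-1443 + 404}{1686} = \left(-1039\right) \frac{1}{1686} = - \frac{1039}{1686} \approx -0.61625$)
$\left(\left(315 + 1433\right) \left(658 - 498\right) + 2106\right) \left(L + \left(1099 - -1043\right)\right) = \left(\left(315 + 1433\right) \left(658 - 498\right) + 2106\right) \left(- \frac{1039}{1686} + \left(1099 - -1043\right)\right) = \left(1748 \cdot 160 + 2106\right) \left(- \frac{1039}{1686} + \left(1099 + 1043\right)\right) = \left(279680 + 2106\right) \left(- \frac{1039}{1686} + 2142\right) = 281786 \cdot \frac{3610373}{1686} = \frac{508676283089}{843}$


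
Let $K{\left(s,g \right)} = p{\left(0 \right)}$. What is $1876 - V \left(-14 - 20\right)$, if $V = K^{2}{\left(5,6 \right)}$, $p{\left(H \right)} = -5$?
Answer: $2726$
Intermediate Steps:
$K{\left(s,g \right)} = -5$
$V = 25$ ($V = \left(-5\right)^{2} = 25$)
$1876 - V \left(-14 - 20\right) = 1876 - 25 \left(-14 - 20\right) = 1876 - 25 \left(-34\right) = 1876 - -850 = 1876 + 850 = 2726$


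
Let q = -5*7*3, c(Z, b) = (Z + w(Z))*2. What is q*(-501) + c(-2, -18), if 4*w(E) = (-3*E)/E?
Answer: 105199/2 ≈ 52600.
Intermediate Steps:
w(E) = -3/4 (w(E) = ((-3*E)/E)/4 = (1/4)*(-3) = -3/4)
c(Z, b) = -3/2 + 2*Z (c(Z, b) = (Z - 3/4)*2 = (-3/4 + Z)*2 = -3/2 + 2*Z)
q = -105 (q = -35*3 = -105)
q*(-501) + c(-2, -18) = -105*(-501) + (-3/2 + 2*(-2)) = 52605 + (-3/2 - 4) = 52605 - 11/2 = 105199/2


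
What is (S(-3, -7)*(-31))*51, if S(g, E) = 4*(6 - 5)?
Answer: -6324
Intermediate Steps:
S(g, E) = 4 (S(g, E) = 4*1 = 4)
(S(-3, -7)*(-31))*51 = (4*(-31))*51 = -124*51 = -6324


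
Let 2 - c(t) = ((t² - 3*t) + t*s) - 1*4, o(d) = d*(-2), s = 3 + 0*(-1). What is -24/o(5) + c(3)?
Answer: -⅗ ≈ -0.60000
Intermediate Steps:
s = 3 (s = 3 + 0 = 3)
o(d) = -2*d
c(t) = 6 - t² (c(t) = 2 - (((t² - 3*t) + t*3) - 1*4) = 2 - (((t² - 3*t) + 3*t) - 4) = 2 - (t² - 4) = 2 - (-4 + t²) = 2 + (4 - t²) = 6 - t²)
-24/o(5) + c(3) = -24/(-2*5) + (6 - 1*3²) = -24/(-10) + (6 - 1*9) = -⅒*(-24) + (6 - 9) = 12/5 - 3 = -⅗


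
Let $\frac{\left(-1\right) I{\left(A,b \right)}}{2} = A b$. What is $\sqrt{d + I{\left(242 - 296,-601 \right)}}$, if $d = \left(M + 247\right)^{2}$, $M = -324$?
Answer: $i \sqrt{58979} \approx 242.86 i$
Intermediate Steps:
$I{\left(A,b \right)} = - 2 A b$
$d = 5929$ ($d = \left(-324 + 247\right)^{2} = \left(-77\right)^{2} = 5929$)
$\sqrt{d + I{\left(242 - 296,-601 \right)}} = \sqrt{5929 - 2 \left(242 - 296\right) \left(-601\right)} = \sqrt{5929 - \left(-108\right) \left(-601\right)} = \sqrt{5929 - 64908} = \sqrt{-58979} = i \sqrt{58979}$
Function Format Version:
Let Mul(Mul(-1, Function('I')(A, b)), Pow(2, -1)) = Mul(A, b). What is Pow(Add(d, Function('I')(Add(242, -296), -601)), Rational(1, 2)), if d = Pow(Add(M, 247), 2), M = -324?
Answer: Mul(I, Pow(58979, Rational(1, 2))) ≈ Mul(242.86, I)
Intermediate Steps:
Function('I')(A, b) = Mul(-2, A, b) (Function('I')(A, b) = Mul(-2, Mul(A, b)) = Mul(-2, A, b))
d = 5929 (d = Pow(Add(-324, 247), 2) = Pow(-77, 2) = 5929)
Pow(Add(d, Function('I')(Add(242, -296), -601)), Rational(1, 2)) = Pow(Add(5929, Mul(-2, Add(242, -296), -601)), Rational(1, 2)) = Pow(Add(5929, Mul(-2, -54, -601)), Rational(1, 2)) = Pow(Add(5929, -64908), Rational(1, 2)) = Pow(-58979, Rational(1, 2)) = Mul(I, Pow(58979, Rational(1, 2)))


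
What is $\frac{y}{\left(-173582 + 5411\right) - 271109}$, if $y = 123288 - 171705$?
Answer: $\frac{48417}{439280} \approx 0.11022$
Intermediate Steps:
$y = -48417$
$\frac{y}{\left(-173582 + 5411\right) - 271109} = - \frac{48417}{\left(-173582 + 5411\right) - 271109} = - \frac{48417}{-168171 - 271109} = - \frac{48417}{-439280} = \left(-48417\right) \left(- \frac{1}{439280}\right) = \frac{48417}{439280}$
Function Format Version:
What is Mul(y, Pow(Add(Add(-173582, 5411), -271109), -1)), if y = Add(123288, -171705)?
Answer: Rational(48417, 439280) ≈ 0.11022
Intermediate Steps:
y = -48417
Mul(y, Pow(Add(Add(-173582, 5411), -271109), -1)) = Mul(-48417, Pow(Add(Add(-173582, 5411), -271109), -1)) = Mul(-48417, Pow(Add(-168171, -271109), -1)) = Mul(-48417, Pow(-439280, -1)) = Mul(-48417, Rational(-1, 439280)) = Rational(48417, 439280)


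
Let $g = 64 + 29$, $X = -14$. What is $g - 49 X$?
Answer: $779$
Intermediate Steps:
$g = 93$
$g - 49 X = 93 - -686 = 93 + 686 = 779$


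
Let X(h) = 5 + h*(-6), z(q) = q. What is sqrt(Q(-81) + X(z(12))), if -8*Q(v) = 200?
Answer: 2*I*sqrt(23) ≈ 9.5917*I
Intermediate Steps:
Q(v) = -25 (Q(v) = -1/8*200 = -25)
X(h) = 5 - 6*h
sqrt(Q(-81) + X(z(12))) = sqrt(-25 + (5 - 6*12)) = sqrt(-25 + (5 - 72)) = sqrt(-25 - 67) = sqrt(-92) = 2*I*sqrt(23)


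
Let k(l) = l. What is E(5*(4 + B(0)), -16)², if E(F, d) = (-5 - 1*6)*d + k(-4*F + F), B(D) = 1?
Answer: 10201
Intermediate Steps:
E(F, d) = -11*d - 3*F (E(F, d) = (-5 - 1*6)*d + (-4*F + F) = (-5 - 6)*d - 3*F = -11*d - 3*F)
E(5*(4 + B(0)), -16)² = (-11*(-16) - 15*(4 + 1))² = (176 - 15*5)² = (176 - 3*25)² = (176 - 75)² = 101² = 10201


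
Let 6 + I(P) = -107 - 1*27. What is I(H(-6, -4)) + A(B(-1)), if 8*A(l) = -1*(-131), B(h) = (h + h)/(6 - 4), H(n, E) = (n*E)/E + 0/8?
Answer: -989/8 ≈ -123.63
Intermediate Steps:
H(n, E) = n (H(n, E) = (E*n)/E + 0*(⅛) = n + 0 = n)
I(P) = -140 (I(P) = -6 + (-107 - 1*27) = -6 + (-107 - 27) = -6 - 134 = -140)
B(h) = h (B(h) = (2*h)/2 = (2*h)*(½) = h)
A(l) = 131/8 (A(l) = (-1*(-131))/8 = (⅛)*131 = 131/8)
I(H(-6, -4)) + A(B(-1)) = -140 + 131/8 = -989/8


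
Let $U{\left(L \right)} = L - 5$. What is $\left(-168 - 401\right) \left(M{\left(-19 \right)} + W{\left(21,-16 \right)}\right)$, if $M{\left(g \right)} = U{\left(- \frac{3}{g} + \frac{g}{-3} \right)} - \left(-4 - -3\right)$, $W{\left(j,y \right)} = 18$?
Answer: $- \frac{664592}{57} \approx -11660.0$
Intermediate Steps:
$U{\left(L \right)} = -5 + L$
$M{\left(g \right)} = -4 - \frac{3}{g} - \frac{g}{3}$ ($M{\left(g \right)} = \left(-5 + \left(- \frac{3}{g} + \frac{g}{-3}\right)\right) - \left(-4 - -3\right) = \left(-5 + \left(- \frac{3}{g} + g \left(- \frac{1}{3}\right)\right)\right) - \left(-4 + 3\right) = \left(-5 - \left(\frac{3}{g} + \frac{g}{3}\right)\right) - -1 = \left(-5 - \frac{3}{g} - \frac{g}{3}\right) + 1 = -4 - \frac{3}{g} - \frac{g}{3}$)
$\left(-168 - 401\right) \left(M{\left(-19 \right)} + W{\left(21,-16 \right)}\right) = \left(-168 - 401\right) \left(\left(-4 - \frac{3}{-19} - - \frac{19}{3}\right) + 18\right) = - 569 \left(\left(-4 - - \frac{3}{19} + \frac{19}{3}\right) + 18\right) = - 569 \left(\left(-4 + \frac{3}{19} + \frac{19}{3}\right) + 18\right) = - 569 \left(\frac{142}{57} + 18\right) = \left(-569\right) \frac{1168}{57} = - \frac{664592}{57}$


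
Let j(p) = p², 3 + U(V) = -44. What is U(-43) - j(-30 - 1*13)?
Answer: -1896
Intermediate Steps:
U(V) = -47 (U(V) = -3 - 44 = -47)
U(-43) - j(-30 - 1*13) = -47 - (-30 - 1*13)² = -47 - (-30 - 13)² = -47 - 1*(-43)² = -47 - 1*1849 = -47 - 1849 = -1896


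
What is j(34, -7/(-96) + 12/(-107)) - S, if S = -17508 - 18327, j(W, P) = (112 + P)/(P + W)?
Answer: 12502010636/348845 ≈ 35838.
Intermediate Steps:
j(W, P) = (112 + P)/(P + W)
S = -35835
j(34, -7/(-96) + 12/(-107)) - S = (112 + (-7/(-96) + 12/(-107)))/((-7/(-96) + 12/(-107)) + 34) - 1*(-35835) = (112 + (-7*(-1/96) + 12*(-1/107)))/((-7*(-1/96) + 12*(-1/107)) + 34) + 35835 = (112 + (7/96 - 12/107))/((7/96 - 12/107) + 34) + 35835 = (112 - 403/10272)/(-403/10272 + 34) + 35835 = (1150061/10272)/(348845/10272) + 35835 = (10272/348845)*(1150061/10272) + 35835 = 1150061/348845 + 35835 = 12502010636/348845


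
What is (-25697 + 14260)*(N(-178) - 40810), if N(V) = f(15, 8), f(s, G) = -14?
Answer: 466904088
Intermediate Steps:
N(V) = -14
(-25697 + 14260)*(N(-178) - 40810) = (-25697 + 14260)*(-14 - 40810) = -11437*(-40824) = 466904088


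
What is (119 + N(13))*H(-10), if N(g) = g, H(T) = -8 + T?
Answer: -2376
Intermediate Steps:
(119 + N(13))*H(-10) = (119 + 13)*(-8 - 10) = 132*(-18) = -2376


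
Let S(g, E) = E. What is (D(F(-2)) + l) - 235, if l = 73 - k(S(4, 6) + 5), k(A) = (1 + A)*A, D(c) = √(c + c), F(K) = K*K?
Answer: -294 + 2*√2 ≈ -291.17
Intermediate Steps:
F(K) = K²
D(c) = √2*√c (D(c) = √(2*c) = √2*√c)
k(A) = A*(1 + A)
l = -59 (l = 73 - (6 + 5)*(1 + (6 + 5)) = 73 - 11*(1 + 11) = 73 - 11*12 = 73 - 1*132 = 73 - 132 = -59)
(D(F(-2)) + l) - 235 = (√2*√((-2)²) - 59) - 235 = (√2*√4 - 59) - 235 = (√2*2 - 59) - 235 = (2*√2 - 59) - 235 = (-59 + 2*√2) - 235 = -294 + 2*√2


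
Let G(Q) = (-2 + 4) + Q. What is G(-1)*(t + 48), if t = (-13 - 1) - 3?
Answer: 31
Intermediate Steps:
G(Q) = 2 + Q
t = -17 (t = -14 - 3 = -17)
G(-1)*(t + 48) = (2 - 1)*(-17 + 48) = 1*31 = 31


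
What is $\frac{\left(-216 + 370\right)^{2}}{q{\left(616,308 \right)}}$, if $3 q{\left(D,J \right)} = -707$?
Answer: $- \frac{10164}{101} \approx -100.63$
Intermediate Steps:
$q{\left(D,J \right)} = - \frac{707}{3}$ ($q{\left(D,J \right)} = \frac{1}{3} \left(-707\right) = - \frac{707}{3}$)
$\frac{\left(-216 + 370\right)^{2}}{q{\left(616,308 \right)}} = \frac{\left(-216 + 370\right)^{2}}{- \frac{707}{3}} = 154^{2} \left(- \frac{3}{707}\right) = 23716 \left(- \frac{3}{707}\right) = - \frac{10164}{101}$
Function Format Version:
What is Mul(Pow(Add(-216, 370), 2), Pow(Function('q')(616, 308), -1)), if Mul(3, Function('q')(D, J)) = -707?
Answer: Rational(-10164, 101) ≈ -100.63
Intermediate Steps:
Function('q')(D, J) = Rational(-707, 3) (Function('q')(D, J) = Mul(Rational(1, 3), -707) = Rational(-707, 3))
Mul(Pow(Add(-216, 370), 2), Pow(Function('q')(616, 308), -1)) = Mul(Pow(Add(-216, 370), 2), Pow(Rational(-707, 3), -1)) = Mul(Pow(154, 2), Rational(-3, 707)) = Mul(23716, Rational(-3, 707)) = Rational(-10164, 101)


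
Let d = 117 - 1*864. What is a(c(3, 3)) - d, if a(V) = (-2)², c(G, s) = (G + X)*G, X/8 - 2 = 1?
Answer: 751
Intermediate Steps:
X = 24 (X = 16 + 8*1 = 16 + 8 = 24)
c(G, s) = G*(24 + G) (c(G, s) = (G + 24)*G = (24 + G)*G = G*(24 + G))
d = -747 (d = 117 - 864 = -747)
a(V) = 4
a(c(3, 3)) - d = 4 - 1*(-747) = 4 + 747 = 751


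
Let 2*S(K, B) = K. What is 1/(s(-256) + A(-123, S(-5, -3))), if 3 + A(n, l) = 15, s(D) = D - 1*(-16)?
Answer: -1/228 ≈ -0.0043860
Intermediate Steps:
S(K, B) = K/2
s(D) = 16 + D (s(D) = D + 16 = 16 + D)
A(n, l) = 12 (A(n, l) = -3 + 15 = 12)
1/(s(-256) + A(-123, S(-5, -3))) = 1/((16 - 256) + 12) = 1/(-240 + 12) = 1/(-228) = -1/228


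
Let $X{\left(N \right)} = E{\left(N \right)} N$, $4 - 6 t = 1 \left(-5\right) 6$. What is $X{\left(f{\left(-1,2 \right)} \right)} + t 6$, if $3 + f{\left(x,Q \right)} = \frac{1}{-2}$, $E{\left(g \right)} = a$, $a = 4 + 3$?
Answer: $\frac{19}{2} \approx 9.5$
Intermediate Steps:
$a = 7$
$E{\left(g \right)} = 7$
$f{\left(x,Q \right)} = - \frac{7}{2}$ ($f{\left(x,Q \right)} = -3 + \frac{1}{-2} = -3 - \frac{1}{2} = - \frac{7}{2}$)
$t = \frac{17}{3}$ ($t = \frac{2}{3} - \frac{1 \left(-5\right) 6}{6} = \frac{2}{3} - \frac{\left(-5\right) 6}{6} = \frac{2}{3} - -5 = \frac{2}{3} + 5 = \frac{17}{3} \approx 5.6667$)
$X{\left(N \right)} = 7 N$
$X{\left(f{\left(-1,2 \right)} \right)} + t 6 = 7 \left(- \frac{7}{2}\right) + \frac{17}{3} \cdot 6 = - \frac{49}{2} + 34 = \frac{19}{2}$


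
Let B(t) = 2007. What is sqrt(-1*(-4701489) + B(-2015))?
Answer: 2*sqrt(1175874) ≈ 2168.8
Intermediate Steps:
sqrt(-1*(-4701489) + B(-2015)) = sqrt(-1*(-4701489) + 2007) = sqrt(4701489 + 2007) = sqrt(4703496) = 2*sqrt(1175874)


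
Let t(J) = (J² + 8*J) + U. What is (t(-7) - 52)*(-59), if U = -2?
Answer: 3599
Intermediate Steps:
t(J) = -2 + J² + 8*J (t(J) = (J² + 8*J) - 2 = -2 + J² + 8*J)
(t(-7) - 52)*(-59) = ((-2 + (-7)² + 8*(-7)) - 52)*(-59) = ((-2 + 49 - 56) - 52)*(-59) = (-9 - 52)*(-59) = -61*(-59) = 3599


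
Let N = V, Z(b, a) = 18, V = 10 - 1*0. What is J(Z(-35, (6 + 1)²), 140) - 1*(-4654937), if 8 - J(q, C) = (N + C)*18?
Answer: 4652245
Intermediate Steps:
V = 10 (V = 10 + 0 = 10)
N = 10
J(q, C) = -172 - 18*C (J(q, C) = 8 - (10 + C)*18 = 8 - (180 + 18*C) = 8 + (-180 - 18*C) = -172 - 18*C)
J(Z(-35, (6 + 1)²), 140) - 1*(-4654937) = (-172 - 18*140) - 1*(-4654937) = (-172 - 2520) + 4654937 = -2692 + 4654937 = 4652245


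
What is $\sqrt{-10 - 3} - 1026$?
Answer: $-1026 + i \sqrt{13} \approx -1026.0 + 3.6056 i$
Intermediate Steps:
$\sqrt{-10 - 3} - 1026 = \sqrt{-13} - 1026 = i \sqrt{13} - 1026 = -1026 + i \sqrt{13}$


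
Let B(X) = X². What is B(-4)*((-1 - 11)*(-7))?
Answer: 1344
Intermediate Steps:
B(-4)*((-1 - 11)*(-7)) = (-4)²*((-1 - 11)*(-7)) = 16*(-12*(-7)) = 16*84 = 1344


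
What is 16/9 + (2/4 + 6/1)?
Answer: 149/18 ≈ 8.2778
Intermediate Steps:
16/9 + (2/4 + 6/1) = 16*(⅑) + (2*(¼) + 6*1) = 16/9 + (½ + 6) = 16/9 + 13/2 = 149/18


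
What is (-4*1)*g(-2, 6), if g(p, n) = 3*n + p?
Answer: -64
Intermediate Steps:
g(p, n) = p + 3*n
(-4*1)*g(-2, 6) = (-4*1)*(-2 + 3*6) = -4*(-2 + 18) = -4*16 = -64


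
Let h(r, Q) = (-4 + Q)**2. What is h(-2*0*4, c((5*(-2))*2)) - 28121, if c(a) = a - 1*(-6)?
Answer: -27797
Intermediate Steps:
c(a) = 6 + a (c(a) = a + 6 = 6 + a)
h(-2*0*4, c((5*(-2))*2)) - 28121 = (-4 + (6 + (5*(-2))*2))**2 - 28121 = (-4 + (6 - 10*2))**2 - 28121 = (-4 + (6 - 20))**2 - 28121 = (-4 - 14)**2 - 28121 = (-18)**2 - 28121 = 324 - 28121 = -27797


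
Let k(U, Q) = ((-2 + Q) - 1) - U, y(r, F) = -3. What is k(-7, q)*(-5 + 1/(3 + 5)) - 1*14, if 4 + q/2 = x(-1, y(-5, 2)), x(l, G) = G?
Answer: 139/4 ≈ 34.750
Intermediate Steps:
q = -14 (q = -8 + 2*(-3) = -8 - 6 = -14)
k(U, Q) = -3 + Q - U (k(U, Q) = (-3 + Q) - U = -3 + Q - U)
k(-7, q)*(-5 + 1/(3 + 5)) - 1*14 = (-3 - 14 - 1*(-7))*(-5 + 1/(3 + 5)) - 1*14 = (-3 - 14 + 7)*(-5 + 1/8) - 14 = -10*(-5 + ⅛) - 14 = -10*(-39/8) - 14 = 195/4 - 14 = 139/4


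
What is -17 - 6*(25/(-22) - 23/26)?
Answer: -697/143 ≈ -4.8741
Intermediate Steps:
-17 - 6*(25/(-22) - 23/26) = -17 - 6*(25*(-1/22) - 23*1/26) = -17 - 6*(-25/22 - 23/26) = -17 - 6*(-289/143) = -17 + 1734/143 = -697/143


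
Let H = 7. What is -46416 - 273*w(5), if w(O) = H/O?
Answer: -233991/5 ≈ -46798.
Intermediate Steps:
w(O) = 7/O
-46416 - 273*w(5) = -46416 - 1911/5 = -233991/5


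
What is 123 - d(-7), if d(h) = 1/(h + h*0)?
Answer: 862/7 ≈ 123.14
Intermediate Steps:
d(h) = 1/h (d(h) = 1/(h + 0) = 1/h)
123 - d(-7) = 123 - 1/(-7) = 123 - 1*(-⅐) = 123 + ⅐ = 862/7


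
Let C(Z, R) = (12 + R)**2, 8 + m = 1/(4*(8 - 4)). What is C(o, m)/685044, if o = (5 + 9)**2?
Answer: 4225/175371264 ≈ 2.4092e-5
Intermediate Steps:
m = -127/16 (m = -8 + 1/(4*(8 - 4)) = -8 + 1/(4*4) = -8 + 1/16 = -127/16 ≈ -7.9375)
o = 196 (o = 14**2 = 196)
C(o, m)/685044 = (12 - 127/16)**2/685044 = (65/16)**2*(1/685044) = (4225/256)*(1/685044) = 4225/175371264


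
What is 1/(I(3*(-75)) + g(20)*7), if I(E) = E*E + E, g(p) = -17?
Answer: 1/50281 ≈ 1.9888e-5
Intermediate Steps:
I(E) = E + E² (I(E) = E² + E = E + E²)
1/(I(3*(-75)) + g(20)*7) = 1/((3*(-75))*(1 + 3*(-75)) - 17*7) = 1/(-225*(1 - 225) - 119) = 1/(-225*(-224) - 119) = 1/(50400 - 119) = 1/50281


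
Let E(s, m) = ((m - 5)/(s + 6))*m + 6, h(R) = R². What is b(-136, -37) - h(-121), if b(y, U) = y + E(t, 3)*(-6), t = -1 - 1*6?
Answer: -14849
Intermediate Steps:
t = -7 (t = -1 - 6 = -7)
E(s, m) = 6 + m*(-5 + m)/(6 + s) (E(s, m) = ((-5 + m)/(6 + s))*m + 6 = m*(-5 + m)/(6 + s) + 6 = 6 + m*(-5 + m)/(6 + s))
b(y, U) = -72 + y (b(y, U) = y + ((36 + 3² - 5*3 + 6*(-7))/(6 - 7))*(-6) = y + ((36 + 9 - 15 - 42)/(-1))*(-6) = y - 1*(-12)*(-6) = y + 12*(-6) = y - 72 = -72 + y)
b(-136, -37) - h(-121) = (-72 - 136) - 1*(-121)² = -208 - 1*14641 = -208 - 14641 = -14849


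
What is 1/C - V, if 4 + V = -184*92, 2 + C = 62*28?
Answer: 29360089/1734 ≈ 16932.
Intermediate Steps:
C = 1734 (C = -2 + 62*28 = -2 + 1736 = 1734)
V = -16932 (V = -4 - 184*92 = -4 - 16928 = -16932)
1/C - V = 1/1734 - 1*(-16932) = 1/1734 + 16932 = 29360089/1734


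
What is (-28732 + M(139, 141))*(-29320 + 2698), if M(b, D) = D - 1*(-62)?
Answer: 759499038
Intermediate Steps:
M(b, D) = 62 + D (M(b, D) = D + 62 = 62 + D)
(-28732 + M(139, 141))*(-29320 + 2698) = (-28732 + (62 + 141))*(-29320 + 2698) = (-28732 + 203)*(-26622) = -28529*(-26622) = 759499038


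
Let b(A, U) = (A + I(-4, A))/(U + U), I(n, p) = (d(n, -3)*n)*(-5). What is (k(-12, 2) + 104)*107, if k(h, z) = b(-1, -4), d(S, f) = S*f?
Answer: 63451/8 ≈ 7931.4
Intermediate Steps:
I(n, p) = 15*n² (I(n, p) = ((n*(-3))*n)*(-5) = ((-3*n)*n)*(-5) = -3*n²*(-5) = 15*n²)
b(A, U) = (240 + A)/(2*U) (b(A, U) = (A + 15*(-4)²)/(U + U) = (A + 15*16)/((2*U)) = (A + 240)*(1/(2*U)) = (240 + A)*(1/(2*U)) = (240 + A)/(2*U))
k(h, z) = -239/8 (k(h, z) = (½)*(240 - 1)/(-4) = (½)*(-¼)*239 = -239/8)
(k(-12, 2) + 104)*107 = (-239/8 + 104)*107 = (593/8)*107 = 63451/8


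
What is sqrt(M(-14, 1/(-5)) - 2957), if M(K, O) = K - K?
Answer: I*sqrt(2957) ≈ 54.378*I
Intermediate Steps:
M(K, O) = 0
sqrt(M(-14, 1/(-5)) - 2957) = sqrt(0 - 2957) = sqrt(-2957) = I*sqrt(2957)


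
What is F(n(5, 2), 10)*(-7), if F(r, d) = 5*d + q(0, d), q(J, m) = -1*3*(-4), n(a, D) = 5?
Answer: -434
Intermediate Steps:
q(J, m) = 12 (q(J, m) = -3*(-4) = 12)
F(r, d) = 12 + 5*d (F(r, d) = 5*d + 12 = 12 + 5*d)
F(n(5, 2), 10)*(-7) = (12 + 5*10)*(-7) = (12 + 50)*(-7) = 62*(-7) = -434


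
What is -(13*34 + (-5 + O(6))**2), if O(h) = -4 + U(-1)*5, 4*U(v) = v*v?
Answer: -8033/16 ≈ -502.06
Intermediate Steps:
U(v) = v**2/4 (U(v) = (v*v)/4 = v**2/4)
O(h) = -11/4 (O(h) = -4 + ((1/4)*(-1)**2)*5 = -4 + ((1/4)*1)*5 = -4 + (1/4)*5 = -4 + 5/4 = -11/4)
-(13*34 + (-5 + O(6))**2) = -(13*34 + (-5 - 11/4)**2) = -(442 + (-31/4)**2) = -(442 + 961/16) = -1*8033/16 = -8033/16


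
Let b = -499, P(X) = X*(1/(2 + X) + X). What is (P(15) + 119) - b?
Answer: 14346/17 ≈ 843.88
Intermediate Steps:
P(X) = X*(X + 1/(2 + X))
(P(15) + 119) - b = (15*(1 + 15² + 2*15)/(2 + 15) + 119) - 1*(-499) = (15*(1 + 225 + 30)/17 + 119) + 499 = (15*(1/17)*256 + 119) + 499 = (3840/17 + 119) + 499 = 5863/17 + 499 = 14346/17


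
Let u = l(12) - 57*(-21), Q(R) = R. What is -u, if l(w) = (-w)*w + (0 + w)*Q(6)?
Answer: -1125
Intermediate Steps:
l(w) = -w² + 6*w (l(w) = (-w)*w + (0 + w)*6 = -w² + w*6 = -w² + 6*w)
u = 1125 (u = 12*(6 - 1*12) - 57*(-21) = 12*(6 - 12) + 1197 = 12*(-6) + 1197 = -72 + 1197 = 1125)
-u = -1*1125 = -1125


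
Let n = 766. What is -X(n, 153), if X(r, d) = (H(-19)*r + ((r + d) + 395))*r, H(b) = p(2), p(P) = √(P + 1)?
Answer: -1006524 - 586756*√3 ≈ -2.0228e+6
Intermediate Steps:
p(P) = √(1 + P)
H(b) = √3 (H(b) = √(1 + 2) = √3)
X(r, d) = r*(395 + d + r + r*√3) (X(r, d) = (√3*r + ((r + d) + 395))*r = (r*√3 + ((d + r) + 395))*r = (r*√3 + (395 + d + r))*r = (395 + d + r + r*√3)*r = r*(395 + d + r + r*√3))
-X(n, 153) = -766*(395 + 153 + 766 + 766*√3) = -766*(1314 + 766*√3) = -(1006524 + 586756*√3) = -1006524 - 586756*√3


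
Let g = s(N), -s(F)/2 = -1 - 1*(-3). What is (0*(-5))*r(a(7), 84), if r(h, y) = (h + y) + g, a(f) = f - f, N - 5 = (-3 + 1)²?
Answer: 0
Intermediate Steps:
N = 9 (N = 5 + (-3 + 1)² = 5 + (-2)² = 5 + 4 = 9)
a(f) = 0
s(F) = -4 (s(F) = -2*(-1 - 1*(-3)) = -2*(-1 + 3) = -2*2 = -4)
g = -4
r(h, y) = -4 + h + y (r(h, y) = (h + y) - 4 = -4 + h + y)
(0*(-5))*r(a(7), 84) = (0*(-5))*(-4 + 0 + 84) = 0*80 = 0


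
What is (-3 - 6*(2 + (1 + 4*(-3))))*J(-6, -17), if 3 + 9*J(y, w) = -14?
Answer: -289/3 ≈ -96.333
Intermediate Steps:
J(y, w) = -17/9 (J(y, w) = -⅓ + (⅑)*(-14) = -⅓ - 14/9 = -17/9)
(-3 - 6*(2 + (1 + 4*(-3))))*J(-6, -17) = (-3 - 6*(2 + (1 + 4*(-3))))*(-17/9) = (-3 - 6*(2 + (1 - 12)))*(-17/9) = (-3 - 6*(2 - 11))*(-17/9) = (-3 - 6*(-9))*(-17/9) = (-3 - 1*(-54))*(-17/9) = (-3 + 54)*(-17/9) = 51*(-17/9) = -289/3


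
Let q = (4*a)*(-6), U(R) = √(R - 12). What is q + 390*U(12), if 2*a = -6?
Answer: 72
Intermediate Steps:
a = -3 (a = (½)*(-6) = -3)
U(R) = √(-12 + R)
q = 72 (q = (4*(-3))*(-6) = -12*(-6) = 72)
q + 390*U(12) = 72 + 390*√(-12 + 12) = 72 + 390*√0 = 72 + 390*0 = 72 + 0 = 72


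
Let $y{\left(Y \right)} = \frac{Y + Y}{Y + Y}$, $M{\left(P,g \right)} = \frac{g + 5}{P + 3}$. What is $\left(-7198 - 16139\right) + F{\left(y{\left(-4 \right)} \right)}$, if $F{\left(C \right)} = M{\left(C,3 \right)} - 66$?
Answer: $-23401$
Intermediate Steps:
$M{\left(P,g \right)} = \frac{5 + g}{3 + P}$
$y{\left(Y \right)} = 1$ ($y{\left(Y \right)} = \frac{2 Y}{2 Y} = 2 Y \frac{1}{2 Y} = 1$)
$F{\left(C \right)} = -66 + \frac{8}{3 + C}$ ($F{\left(C \right)} = \frac{5 + 3}{3 + C} - 66 = \frac{1}{3 + C} 8 - 66 = \frac{8}{3 + C} - 66 = -66 + \frac{8}{3 + C}$)
$\left(-7198 - 16139\right) + F{\left(y{\left(-4 \right)} \right)} = \left(-7198 - 16139\right) + \frac{2 \left(-95 - 33\right)}{3 + 1} = -23337 + \frac{2 \left(-95 - 33\right)}{4} = -23337 + 2 \cdot \frac{1}{4} \left(-128\right) = -23337 - 64 = -23401$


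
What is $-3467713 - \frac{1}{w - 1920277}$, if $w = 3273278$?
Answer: $- \frac{4691819156714}{1353001} \approx -3.4677 \cdot 10^{6}$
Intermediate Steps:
$-3467713 - \frac{1}{w - 1920277} = -3467713 - \frac{1}{3273278 - 1920277} = -3467713 - \frac{1}{1353001} = - \frac{4691819156714}{1353001}$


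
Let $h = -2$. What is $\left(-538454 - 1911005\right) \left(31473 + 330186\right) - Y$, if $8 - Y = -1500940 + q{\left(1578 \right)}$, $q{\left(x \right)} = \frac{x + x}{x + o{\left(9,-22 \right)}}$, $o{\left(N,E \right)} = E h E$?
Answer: $- \frac{270190469994267}{305} \approx -8.8587 \cdot 10^{11}$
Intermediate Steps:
$o{\left(N,E \right)} = - 2 E^{2}$ ($o{\left(N,E \right)} = E \left(-2\right) E = - 2 E E = - 2 E^{2}$)
$q{\left(x \right)} = \frac{2 x}{-968 + x}$ ($q{\left(x \right)} = \frac{x + x}{x - 2 \left(-22\right)^{2}} = \frac{2 x}{x - 968} = \frac{2 x}{-968 + x}$)
$Y = \frac{457787562}{305}$ ($Y = 8 - \left(-1500940 + 2 \cdot 1578 \frac{1}{-968 + 1578}\right) = 8 - \left(-1500940 + 2 \cdot 1578 \cdot \frac{1}{610}\right) = 8 - \left(-1500940 + \frac{1578}{305}\right) = 8 - - \frac{457785122}{305} = 8 + \frac{457785122}{305} = \frac{457787562}{305} \approx 1.5009 \cdot 10^{6}$)
$\left(-538454 - 1911005\right) \left(31473 + 330186\right) - Y = \left(-538454 - 1911005\right) \left(31473 + 330186\right) - \frac{457787562}{305} = \left(-2449459\right) 361659 - \frac{457787562}{305} = -885868892481 - \frac{457787562}{305} = - \frac{270190469994267}{305}$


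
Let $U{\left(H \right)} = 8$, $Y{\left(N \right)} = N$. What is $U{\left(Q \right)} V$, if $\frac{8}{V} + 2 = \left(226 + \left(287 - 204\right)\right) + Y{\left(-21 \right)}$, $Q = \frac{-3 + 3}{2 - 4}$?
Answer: $\frac{32}{143} \approx 0.22378$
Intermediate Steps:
$Q = 0$ ($Q = \frac{0}{-2} = 0 \left(- \frac{1}{2}\right) = 0$)
$V = \frac{4}{143}$ ($V = \frac{8}{-2 + \left(\left(226 + \left(287 - 204\right)\right) - 21\right)} = \frac{8}{-2 + \left(\left(226 + 83\right) - 21\right)} = \frac{8}{-2 + \left(309 - 21\right)} = \frac{8}{-2 + 288} = \frac{8}{286} = 8 \cdot \frac{1}{286} = \frac{4}{143} \approx 0.027972$)
$U{\left(Q \right)} V = 8 \cdot \frac{4}{143} = \frac{32}{143}$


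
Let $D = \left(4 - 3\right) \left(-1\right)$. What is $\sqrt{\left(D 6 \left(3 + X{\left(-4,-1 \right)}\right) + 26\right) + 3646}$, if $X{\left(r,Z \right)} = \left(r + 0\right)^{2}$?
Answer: $\sqrt{3558} \approx 59.649$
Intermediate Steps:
$X{\left(r,Z \right)} = r^{2}$
$D = -1$ ($D = 1 \left(-1\right) = -1$)
$\sqrt{\left(D 6 \left(3 + X{\left(-4,-1 \right)}\right) + 26\right) + 3646} = \sqrt{\left(- 6 \left(3 + \left(-4\right)^{2}\right) + 26\right) + 3646} = \sqrt{\left(- 6 \left(3 + 16\right) + 26\right) + 3646} = \sqrt{\left(- 6 \cdot 19 + 26\right) + 3646} = \sqrt{\left(\left(-1\right) 114 + 26\right) + 3646} = \sqrt{\left(-114 + 26\right) + 3646} = \sqrt{-88 + 3646} = \sqrt{3558}$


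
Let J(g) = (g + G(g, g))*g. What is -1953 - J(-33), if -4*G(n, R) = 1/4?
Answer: -48705/16 ≈ -3044.1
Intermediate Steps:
G(n, R) = -1/16 (G(n, R) = -¼/4 = -¼*¼ = -1/16)
J(g) = g*(-1/16 + g) (J(g) = (g - 1/16)*g = (-1/16 + g)*g = g*(-1/16 + g))
-1953 - J(-33) = -1953 - (-33)*(-1/16 - 33) = -1953 - (-33)*(-529)/16 = -1953 - 1*17457/16 = -1953 - 17457/16 = -48705/16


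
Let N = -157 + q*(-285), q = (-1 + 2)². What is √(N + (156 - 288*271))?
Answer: I*√78334 ≈ 279.88*I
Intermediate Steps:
q = 1 (q = 1² = 1)
N = -442 (N = -157 + 1*(-285) = -157 - 285 = -442)
√(N + (156 - 288*271)) = √(-442 + (156 - 288*271)) = √(-442 + (156 - 78048)) = √(-442 - 77892) = √(-78334) = I*√78334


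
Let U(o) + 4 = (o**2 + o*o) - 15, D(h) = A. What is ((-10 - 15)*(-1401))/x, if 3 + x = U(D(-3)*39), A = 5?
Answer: 35025/76028 ≈ 0.46069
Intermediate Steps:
D(h) = 5
U(o) = -19 + 2*o**2 (U(o) = -4 + ((o**2 + o*o) - 15) = -4 + ((o**2 + o**2) - 15) = -4 + (2*o**2 - 15) = -4 + (-15 + 2*o**2) = -19 + 2*o**2)
x = 76028 (x = -3 + (-19 + 2*(5*39)**2) = -3 + (-19 + 2*195**2) = -3 + (-19 + 2*38025) = -3 + (-19 + 76050) = -3 + 76031 = 76028)
((-10 - 15)*(-1401))/x = ((-10 - 15)*(-1401))/76028 = -25*(-1401)*(1/76028) = 35025*(1/76028) = 35025/76028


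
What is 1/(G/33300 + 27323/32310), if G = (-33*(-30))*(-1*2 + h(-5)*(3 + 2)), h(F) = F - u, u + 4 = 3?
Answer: 1195470/229049 ≈ 5.2193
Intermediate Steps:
u = -1 (u = -4 + 3 = -1)
h(F) = 1 + F (h(F) = F - 1*(-1) = F + 1 = 1 + F)
G = -21780 (G = (-33*(-30))*(-1*2 + (1 - 5)*(3 + 2)) = 990*(-2 - 4*5) = 990*(-2 - 20) = 990*(-22) = -21780)
1/(G/33300 + 27323/32310) = 1/(-21780/33300 + 27323/32310) = 1/(-21780*1/33300 + 27323*(1/32310)) = 1/(-121/185 + 27323/32310) = 1/(229049/1195470) = 1195470/229049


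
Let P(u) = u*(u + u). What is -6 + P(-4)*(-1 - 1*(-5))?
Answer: 122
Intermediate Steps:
P(u) = 2*u**2 (P(u) = u*(2*u) = 2*u**2)
-6 + P(-4)*(-1 - 1*(-5)) = -6 + (2*(-4)**2)*(-1 - 1*(-5)) = -6 + (2*16)*(-1 + 5) = -6 + 32*4 = -6 + 128 = 122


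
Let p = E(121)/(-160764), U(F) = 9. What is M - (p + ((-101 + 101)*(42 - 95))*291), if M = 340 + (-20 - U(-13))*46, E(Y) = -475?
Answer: -159799891/160764 ≈ -994.00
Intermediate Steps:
p = 475/160764 (p = -475/(-160764) = -475*(-1/160764) = 475/160764 ≈ 0.0029546)
M = -994 (M = 340 + (-20 - 1*9)*46 = 340 + (-20 - 9)*46 = 340 - 29*46 = 340 - 1334 = -994)
M - (p + ((-101 + 101)*(42 - 95))*291) = -994 - (475/160764 + ((-101 + 101)*(42 - 95))*291) = -994 - (475/160764 + (0*(-53))*291) = -994 - (475/160764 + 0*291) = -994 - (475/160764 + 0) = -994 - 1*475/160764 = -994 - 475/160764 = -159799891/160764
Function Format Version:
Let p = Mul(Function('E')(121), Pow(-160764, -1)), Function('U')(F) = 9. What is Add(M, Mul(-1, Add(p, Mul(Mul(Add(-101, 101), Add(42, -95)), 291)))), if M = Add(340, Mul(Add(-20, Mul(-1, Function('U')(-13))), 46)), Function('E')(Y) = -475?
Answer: Rational(-159799891, 160764) ≈ -994.00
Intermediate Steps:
p = Rational(475, 160764) (p = Mul(-475, Pow(-160764, -1)) = Mul(-475, Rational(-1, 160764)) = Rational(475, 160764) ≈ 0.0029546)
M = -994 (M = Add(340, Mul(Add(-20, Mul(-1, 9)), 46)) = Add(340, Mul(Add(-20, -9), 46)) = Add(340, Mul(-29, 46)) = Add(340, -1334) = -994)
Add(M, Mul(-1, Add(p, Mul(Mul(Add(-101, 101), Add(42, -95)), 291)))) = Add(-994, Mul(-1, Add(Rational(475, 160764), Mul(Mul(Add(-101, 101), Add(42, -95)), 291)))) = Add(-994, Mul(-1, Add(Rational(475, 160764), Mul(Mul(0, -53), 291)))) = Add(-994, Mul(-1, Add(Rational(475, 160764), Mul(0, 291)))) = Add(-994, Mul(-1, Add(Rational(475, 160764), 0))) = Add(-994, Mul(-1, Rational(475, 160764))) = Add(-994, Rational(-475, 160764)) = Rational(-159799891, 160764)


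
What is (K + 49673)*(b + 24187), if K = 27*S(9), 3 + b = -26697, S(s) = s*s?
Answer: -130324180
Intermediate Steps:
S(s) = s**2
b = -26700 (b = -3 - 26697 = -26700)
K = 2187 (K = 27*9**2 = 27*81 = 2187)
(K + 49673)*(b + 24187) = (2187 + 49673)*(-26700 + 24187) = 51860*(-2513) = -130324180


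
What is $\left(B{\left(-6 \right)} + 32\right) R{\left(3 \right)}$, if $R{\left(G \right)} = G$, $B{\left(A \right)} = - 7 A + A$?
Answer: $204$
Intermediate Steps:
$B{\left(A \right)} = - 6 A$
$\left(B{\left(-6 \right)} + 32\right) R{\left(3 \right)} = \left(\left(-6\right) \left(-6\right) + 32\right) 3 = \left(36 + 32\right) 3 = 68 \cdot 3 = 204$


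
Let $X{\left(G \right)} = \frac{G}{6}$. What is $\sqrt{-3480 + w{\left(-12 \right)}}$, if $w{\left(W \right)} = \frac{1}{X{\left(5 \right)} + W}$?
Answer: $\frac{i \sqrt{15622122}}{67} \approx 58.992 i$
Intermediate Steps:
$X{\left(G \right)} = \frac{G}{6}$ ($X{\left(G \right)} = G \frac{1}{6} = \frac{G}{6}$)
$w{\left(W \right)} = \frac{1}{\frac{5}{6} + W}$ ($w{\left(W \right)} = \frac{1}{\frac{1}{6} \cdot 5 + W} = \frac{1}{\frac{5}{6} + W}$)
$\sqrt{-3480 + w{\left(-12 \right)}} = \sqrt{-3480 + \frac{6}{5 + 6 \left(-12\right)}} = \sqrt{-3480 + \frac{6}{5 - 72}} = \sqrt{-3480 + \frac{6}{-67}} = \sqrt{-3480 + 6 \left(- \frac{1}{67}\right)} = \sqrt{-3480 - \frac{6}{67}} = \sqrt{- \frac{233166}{67}} = \frac{i \sqrt{15622122}}{67}$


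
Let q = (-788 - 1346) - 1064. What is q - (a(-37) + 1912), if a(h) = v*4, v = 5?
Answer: -5130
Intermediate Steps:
a(h) = 20 (a(h) = 5*4 = 20)
q = -3198 (q = -2134 - 1064 = -3198)
q - (a(-37) + 1912) = -3198 - (20 + 1912) = -3198 - 1*1932 = -3198 - 1932 = -5130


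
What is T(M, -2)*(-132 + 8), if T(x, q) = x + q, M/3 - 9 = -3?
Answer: -1984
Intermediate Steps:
M = 18 (M = 27 + 3*(-3) = 27 - 9 = 18)
T(x, q) = q + x
T(M, -2)*(-132 + 8) = (-2 + 18)*(-132 + 8) = 16*(-124) = -1984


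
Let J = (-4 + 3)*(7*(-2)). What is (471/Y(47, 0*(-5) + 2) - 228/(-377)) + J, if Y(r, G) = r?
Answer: 436349/17719 ≈ 24.626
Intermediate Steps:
J = 14 (J = -1*(-14) = 14)
(471/Y(47, 0*(-5) + 2) - 228/(-377)) + J = (471/47 - 228/(-377)) + 14 = (471*(1/47) - 228*(-1/377)) + 14 = (471/47 + 228/377) + 14 = 188283/17719 + 14 = 436349/17719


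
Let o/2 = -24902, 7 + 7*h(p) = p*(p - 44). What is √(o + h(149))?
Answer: I*√47570 ≈ 218.11*I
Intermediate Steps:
h(p) = -1 + p*(-44 + p)/7 (h(p) = -1 + (p*(p - 44))/7 = -1 + (p*(-44 + p))/7 = -1 + p*(-44 + p)/7)
o = -49804 (o = 2*(-24902) = -49804)
√(o + h(149)) = √(-49804 + (-1 - 44/7*149 + (⅐)*149²)) = √(-49804 + (-1 - 6556/7 + (⅐)*22201)) = √(-49804 + (-1 - 6556/7 + 22201/7)) = √(-49804 + 2234) = √(-47570) = I*√47570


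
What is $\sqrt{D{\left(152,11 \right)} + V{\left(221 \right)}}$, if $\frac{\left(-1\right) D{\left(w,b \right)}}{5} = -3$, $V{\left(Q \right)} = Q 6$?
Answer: $3 \sqrt{149} \approx 36.62$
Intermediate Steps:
$V{\left(Q \right)} = 6 Q$
$D{\left(w,b \right)} = 15$ ($D{\left(w,b \right)} = \left(-5\right) \left(-3\right) = 15$)
$\sqrt{D{\left(152,11 \right)} + V{\left(221 \right)}} = \sqrt{15 + 6 \cdot 221} = \sqrt{15 + 1326} = \sqrt{1341} = 3 \sqrt{149}$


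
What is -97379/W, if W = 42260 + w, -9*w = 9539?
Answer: -876411/370801 ≈ -2.3636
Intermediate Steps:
w = -9539/9 (w = -⅑*9539 = -9539/9 ≈ -1059.9)
W = 370801/9 (W = 42260 - 9539/9 = 370801/9 ≈ 41200.)
-97379/W = -97379/370801/9 = -97379*9/370801 = -876411/370801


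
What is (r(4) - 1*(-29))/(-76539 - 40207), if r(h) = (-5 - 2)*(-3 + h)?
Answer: -11/58373 ≈ -0.00018844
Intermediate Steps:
r(h) = 21 - 7*h (r(h) = -7*(-3 + h) = 21 - 7*h)
(r(4) - 1*(-29))/(-76539 - 40207) = ((21 - 7*4) - 1*(-29))/(-76539 - 40207) = ((21 - 28) + 29)/(-116746) = -(-7 + 29)/116746 = -1/116746*22 = -11/58373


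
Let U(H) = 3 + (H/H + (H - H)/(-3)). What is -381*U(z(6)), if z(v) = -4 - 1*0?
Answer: -1524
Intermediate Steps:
z(v) = -4 (z(v) = -4 + 0 = -4)
U(H) = 4 (U(H) = 3 + (1 + 0*(-⅓)) = 3 + (1 + 0) = 3 + 1 = 4)
-381*U(z(6)) = -381*4 = -1524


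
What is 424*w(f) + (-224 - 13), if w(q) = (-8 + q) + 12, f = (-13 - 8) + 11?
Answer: -2781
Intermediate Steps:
f = -10 (f = -21 + 11 = -10)
w(q) = 4 + q
424*w(f) + (-224 - 13) = 424*(4 - 10) + (-224 - 13) = 424*(-6) - 237 = -2544 - 237 = -2781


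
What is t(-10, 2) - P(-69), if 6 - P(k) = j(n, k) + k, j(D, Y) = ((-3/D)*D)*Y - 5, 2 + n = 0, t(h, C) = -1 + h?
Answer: 116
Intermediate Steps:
n = -2 (n = -2 + 0 = -2)
j(D, Y) = -5 - 3*Y (j(D, Y) = -3*Y - 5 = -5 - 3*Y)
P(k) = 11 + 2*k (P(k) = 6 - ((-5 - 3*k) + k) = 6 - (-5 - 2*k) = 6 + (5 + 2*k) = 11 + 2*k)
t(-10, 2) - P(-69) = (-1 - 10) - (11 + 2*(-69)) = -11 - (11 - 138) = -11 - 1*(-127) = -11 + 127 = 116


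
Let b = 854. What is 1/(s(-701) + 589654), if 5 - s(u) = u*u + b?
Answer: 1/97404 ≈ 1.0267e-5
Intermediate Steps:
s(u) = -849 - u**2 (s(u) = 5 - (u*u + 854) = 5 - (u**2 + 854) = 5 - (854 + u**2) = 5 + (-854 - u**2) = -849 - u**2)
1/(s(-701) + 589654) = 1/((-849 - 1*(-701)**2) + 589654) = 1/((-849 - 1*491401) + 589654) = 1/((-849 - 491401) + 589654) = 1/(-492250 + 589654) = 1/97404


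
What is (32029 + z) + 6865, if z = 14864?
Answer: 53758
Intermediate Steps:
(32029 + z) + 6865 = (32029 + 14864) + 6865 = 46893 + 6865 = 53758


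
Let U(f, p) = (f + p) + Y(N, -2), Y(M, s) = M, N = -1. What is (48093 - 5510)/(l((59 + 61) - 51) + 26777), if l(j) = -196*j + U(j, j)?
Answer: 42583/13390 ≈ 3.1802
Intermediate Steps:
U(f, p) = -1 + f + p (U(f, p) = (f + p) - 1 = -1 + f + p)
l(j) = -1 - 194*j (l(j) = -196*j + (-1 + j + j) = -196*j + (-1 + 2*j) = -1 - 194*j)
(48093 - 5510)/(l((59 + 61) - 51) + 26777) = (48093 - 5510)/((-1 - 194*((59 + 61) - 51)) + 26777) = 42583/((-1 - 194*(120 - 51)) + 26777) = 42583/((-1 - 194*69) + 26777) = 42583/((-1 - 13386) + 26777) = 42583/(-13387 + 26777) = 42583/13390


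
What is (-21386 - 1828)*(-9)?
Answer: 208926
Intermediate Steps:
(-21386 - 1828)*(-9) = -23214*(-9) = 208926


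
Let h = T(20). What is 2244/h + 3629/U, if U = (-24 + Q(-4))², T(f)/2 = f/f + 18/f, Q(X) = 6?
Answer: 3704231/6156 ≈ 601.73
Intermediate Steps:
T(f) = 2 + 36/f (T(f) = 2*(f/f + 18/f) = 2*(1 + 18/f) = 2 + 36/f)
h = 19/5 (h = 2 + 36/20 = 2 + 36*(1/20) = 2 + 9/5 = 19/5 ≈ 3.8000)
U = 324 (U = (-24 + 6)² = (-18)² = 324)
2244/h + 3629/U = 2244/(19/5) + 3629/324 = 2244*(5/19) + 3629*(1/324) = 11220/19 + 3629/324 = 3704231/6156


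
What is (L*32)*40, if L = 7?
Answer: 8960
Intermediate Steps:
(L*32)*40 = (7*32)*40 = 224*40 = 8960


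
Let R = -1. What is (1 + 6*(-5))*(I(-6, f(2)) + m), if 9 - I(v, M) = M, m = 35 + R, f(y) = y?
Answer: -1189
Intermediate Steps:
m = 34 (m = 35 - 1 = 34)
I(v, M) = 9 - M
(1 + 6*(-5))*(I(-6, f(2)) + m) = (1 + 6*(-5))*((9 - 1*2) + 34) = (1 - 30)*((9 - 2) + 34) = -29*(7 + 34) = -29*41 = -1189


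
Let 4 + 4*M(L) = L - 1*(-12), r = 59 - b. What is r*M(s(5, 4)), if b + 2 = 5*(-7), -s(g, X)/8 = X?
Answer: -576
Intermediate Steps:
s(g, X) = -8*X
b = -37 (b = -2 + 5*(-7) = -2 - 35 = -37)
r = 96 (r = 59 - 1*(-37) = 59 + 37 = 96)
M(L) = 2 + L/4 (M(L) = -1 + (L - 1*(-12))/4 = -1 + (L + 12)/4 = -1 + (12 + L)/4 = -1 + (3 + L/4) = 2 + L/4)
r*M(s(5, 4)) = 96*(2 + (-8*4)/4) = 96*(2 + (1/4)*(-32)) = 96*(2 - 8) = 96*(-6) = -576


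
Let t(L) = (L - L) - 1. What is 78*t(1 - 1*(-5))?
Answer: -78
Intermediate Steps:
t(L) = -1 (t(L) = 0 - 1 = -1)
78*t(1 - 1*(-5)) = 78*(-1) = -78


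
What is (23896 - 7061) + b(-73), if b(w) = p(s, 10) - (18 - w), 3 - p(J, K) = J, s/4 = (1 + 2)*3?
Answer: 16711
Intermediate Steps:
s = 36 (s = 4*((1 + 2)*3) = 4*(3*3) = 4*9 = 36)
p(J, K) = 3 - J
b(w) = -51 + w (b(w) = (3 - 1*36) - (18 - w) = (3 - 36) + (-18 + w) = -33 + (-18 + w) = -51 + w)
(23896 - 7061) + b(-73) = (23896 - 7061) + (-51 - 73) = 16835 - 124 = 16711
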